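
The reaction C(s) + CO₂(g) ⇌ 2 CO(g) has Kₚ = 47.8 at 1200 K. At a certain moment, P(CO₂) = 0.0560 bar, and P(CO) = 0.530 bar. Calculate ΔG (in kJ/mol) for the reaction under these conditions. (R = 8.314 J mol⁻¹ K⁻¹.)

(C is a pure solid — omitted from Qₚ.)
Qₚ = P(CO)² / P(CO₂) = (0.530)² / (0.0560) = 5.02
ΔG = RT ln(Qₚ/Kₚ) = (8.314 J mol⁻¹ K⁻¹)(1200 K) × ln(5.02/47.8)
   = (9.977 kJ/mol)(-2.254) = -22.5 kJ/mol
ΔG < 0, so the forward reaction is spontaneous (proceeds forward).

ΔG = -22.5 kJ/mol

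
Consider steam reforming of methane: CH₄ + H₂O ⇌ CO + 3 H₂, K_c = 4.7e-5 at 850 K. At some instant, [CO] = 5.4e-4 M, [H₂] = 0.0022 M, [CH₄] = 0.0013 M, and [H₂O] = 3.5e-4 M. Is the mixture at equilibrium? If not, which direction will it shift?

no; Q < K, reaction proceeds forward

Q_c = [CO]·[H₂]³ / ([CH₄]·[H₂O]) = (5.4e-4)·(0.0022)³ / ((0.0013)·(3.5e-4)) = 1.3e-5
Q_c = 1.3e-5 < K_c = 4.7e-5: net forward reaction.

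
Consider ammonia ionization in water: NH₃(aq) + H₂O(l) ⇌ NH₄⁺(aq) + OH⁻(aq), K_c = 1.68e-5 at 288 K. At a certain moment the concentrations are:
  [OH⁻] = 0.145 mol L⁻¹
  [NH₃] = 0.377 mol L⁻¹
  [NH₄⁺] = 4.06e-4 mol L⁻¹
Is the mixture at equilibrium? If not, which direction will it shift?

no; Q > K, reaction proceeds in reverse

(H₂O is a pure liquid — omitted from Q_c.)
Q_c = [NH₄⁺]·[OH⁻] / [NH₃] = (4.06e-4)·(0.145) / (0.377) = 1.56e-4
Q_c = 1.56e-4 > K_c = 1.68e-5: net reverse reaction.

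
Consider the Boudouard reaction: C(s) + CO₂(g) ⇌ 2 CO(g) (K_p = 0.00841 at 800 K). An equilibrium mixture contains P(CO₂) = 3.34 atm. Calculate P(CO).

(C is a pure solid — omitted from K_p.)
At equilibrium, K_p = P(CO)² / P(CO₂) = 0.00841.
(P(CO))² / (3.34) = 0.00841
P(CO)² = 0.0281 ⇒ P(CO) = 0.168 atm

P(CO) = 0.168 atm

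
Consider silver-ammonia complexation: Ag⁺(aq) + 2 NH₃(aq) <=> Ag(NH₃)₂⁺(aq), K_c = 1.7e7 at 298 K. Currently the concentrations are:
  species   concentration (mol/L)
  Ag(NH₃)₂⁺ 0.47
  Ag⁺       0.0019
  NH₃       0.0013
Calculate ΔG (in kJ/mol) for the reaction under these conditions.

ΔG = 5.33 kJ/mol

Q_c = [Ag(NH₃)₂⁺] / ([Ag⁺]·[NH₃]²) = (0.47) / ((0.0019)·(0.0013)²) = 1.46e8
ΔG = RT ln(Q_c/K_c) = (8.314 J mol⁻¹ K⁻¹)(298 K) × ln(1.46e8/1.7e7)
   = (2.478 kJ/mol)(2.150) = 5.33 kJ/mol
ΔG > 0, so the forward reaction is non-spontaneous (proceeds in reverse).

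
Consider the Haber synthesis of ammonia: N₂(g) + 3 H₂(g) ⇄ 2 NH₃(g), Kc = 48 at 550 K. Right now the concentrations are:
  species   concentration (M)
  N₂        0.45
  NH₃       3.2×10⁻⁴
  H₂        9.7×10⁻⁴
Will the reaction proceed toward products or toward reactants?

toward reactants

Qc = [NH₃]² / ([N₂]·[H₂]³) = (3.2×10⁻⁴)² / ((0.45)·(9.7×10⁻⁴)³) = 250
Qc = 250 > Kc = 48, so the reverse reaction proceeds.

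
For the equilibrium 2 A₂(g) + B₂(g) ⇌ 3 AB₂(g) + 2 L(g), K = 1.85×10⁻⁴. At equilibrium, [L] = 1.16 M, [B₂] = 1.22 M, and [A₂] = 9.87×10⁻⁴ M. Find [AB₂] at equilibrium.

[AB₂] = 5.47×10⁻⁴ M

At equilibrium, K = [AB₂]³·[L]² / ([A₂]²·[B₂]) = 1.85×10⁻⁴.
([AB₂])³·(1.16)² / ((9.87×10⁻⁴)²·(1.22)) = 1.85×10⁻⁴
[AB₂]³ = 1.63×10⁻¹⁰ ⇒ [AB₂] = 5.47×10⁻⁴ M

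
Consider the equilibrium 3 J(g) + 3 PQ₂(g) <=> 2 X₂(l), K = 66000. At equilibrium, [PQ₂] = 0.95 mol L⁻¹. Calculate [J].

(X₂ is a pure liquid — omitted from K.)
At equilibrium, K = 1 / ([J]³·[PQ₂]³) = 66000.
1 / (([J])³·(0.95)³) = 66000
[J]³ = 1.77×10⁻⁵ ⇒ [J] = 0.026 mol L⁻¹

[J] = 0.026 mol L⁻¹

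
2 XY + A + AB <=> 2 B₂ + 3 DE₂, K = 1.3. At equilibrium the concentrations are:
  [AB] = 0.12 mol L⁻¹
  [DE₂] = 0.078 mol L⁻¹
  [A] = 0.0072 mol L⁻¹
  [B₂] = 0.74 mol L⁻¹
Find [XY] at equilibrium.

At equilibrium, K = [B₂]²·[DE₂]³ / ([XY]²·[A]·[AB]) = 1.3.
(0.74)²·(0.078)³ / (([XY])²·(0.0072)·(0.12)) = 1.3
[XY]² = 0.231 ⇒ [XY] = 0.48 mol L⁻¹

[XY] = 0.48 mol L⁻¹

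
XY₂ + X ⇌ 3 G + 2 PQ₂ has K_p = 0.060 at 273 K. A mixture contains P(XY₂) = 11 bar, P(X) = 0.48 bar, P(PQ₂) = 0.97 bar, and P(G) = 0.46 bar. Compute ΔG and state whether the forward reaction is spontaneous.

Q_p = P(G)³·P(PQ₂)² / (P(XY₂)·P(X)) = (0.46)³·(0.97)² / ((11)·(0.48)) = 0.0173
ΔG = RT ln(Q_p/K_p) = (8.314 J mol⁻¹ K⁻¹)(273 K) × ln(0.0173/0.060)
   = (2.270 kJ/mol)(-1.244) = -2.82 kJ/mol
ΔG < 0, so the forward reaction is spontaneous (proceeds forward).

ΔG = -2.82 kJ/mol; the forward reaction is spontaneous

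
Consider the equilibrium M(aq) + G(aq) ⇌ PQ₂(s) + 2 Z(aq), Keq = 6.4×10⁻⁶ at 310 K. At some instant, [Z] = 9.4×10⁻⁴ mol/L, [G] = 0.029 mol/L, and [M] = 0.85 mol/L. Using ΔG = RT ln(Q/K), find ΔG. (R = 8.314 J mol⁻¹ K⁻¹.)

(PQ₂ is a pure solid — omitted from Q.)
Q = [Z]² / ([M]·[G]) = (9.4×10⁻⁴)² / ((0.85)·(0.029)) = 3.58×10⁻⁵
ΔG = RT ln(Q/Keq) = (8.314 J mol⁻¹ K⁻¹)(310 K) × ln(3.58×10⁻⁵/6.4×10⁻⁶)
   = (2.577 kJ/mol)(1.722) = 4.44 kJ/mol
ΔG > 0, so the forward reaction is non-spontaneous (proceeds in reverse).

ΔG = 4.44 kJ/mol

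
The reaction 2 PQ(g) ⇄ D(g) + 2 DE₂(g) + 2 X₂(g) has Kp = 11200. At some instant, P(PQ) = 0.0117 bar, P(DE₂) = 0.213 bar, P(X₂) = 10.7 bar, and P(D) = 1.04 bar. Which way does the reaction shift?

to the left

Qp = P(D)·P(DE₂)²·P(X₂)² / P(PQ)² = (1.04)·(0.213)²·(10.7)² / (0.0117)² = 39500
Qp = 39500 > Kp = 11200, so the reverse reaction proceeds.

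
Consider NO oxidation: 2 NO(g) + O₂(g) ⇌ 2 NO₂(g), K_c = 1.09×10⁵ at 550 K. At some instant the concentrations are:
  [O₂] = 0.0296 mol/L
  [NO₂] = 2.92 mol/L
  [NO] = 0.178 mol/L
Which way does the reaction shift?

in the forward direction

Q_c = [NO₂]² / ([NO]²·[O₂]) = (2.92)² / ((0.178)²·(0.0296)) = 9090
Q_c = 9090 < K_c = 1.09×10⁵, so the forward reaction proceeds.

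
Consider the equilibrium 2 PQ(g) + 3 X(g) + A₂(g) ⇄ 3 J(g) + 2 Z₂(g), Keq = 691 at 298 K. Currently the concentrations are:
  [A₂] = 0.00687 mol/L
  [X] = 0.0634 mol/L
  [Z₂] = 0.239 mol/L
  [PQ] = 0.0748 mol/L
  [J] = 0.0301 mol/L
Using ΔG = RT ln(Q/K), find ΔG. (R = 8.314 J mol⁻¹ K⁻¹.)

ΔG = -3.64 kJ/mol

Q = [J]³·[Z₂]² / ([PQ]²·[X]³·[A₂]) = (0.0301)³·(0.239)² / ((0.0748)²·(0.0634)³·(0.00687)) = 159
ΔG = RT ln(Q/Keq) = (8.314 J mol⁻¹ K⁻¹)(298 K) × ln(159/691)
   = (2.478 kJ/mol)(-1.469) = -3.64 kJ/mol
ΔG < 0, so the forward reaction is spontaneous (proceeds forward).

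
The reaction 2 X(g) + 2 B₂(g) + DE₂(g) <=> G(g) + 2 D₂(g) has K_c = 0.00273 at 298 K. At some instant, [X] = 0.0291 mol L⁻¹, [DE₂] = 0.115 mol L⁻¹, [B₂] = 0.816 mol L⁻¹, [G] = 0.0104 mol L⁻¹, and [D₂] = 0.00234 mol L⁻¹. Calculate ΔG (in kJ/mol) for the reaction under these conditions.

Q_c = [G]·[D₂]² / ([X]²·[B₂]²·[DE₂]) = (0.0104)·(0.00234)² / ((0.0291)²·(0.816)²·(0.115)) = 8.78×10⁻⁴
ΔG = RT ln(Q_c/K_c) = (8.314 J mol⁻¹ K⁻¹)(298 K) × ln(8.78×10⁻⁴/0.00273)
   = (2.478 kJ/mol)(-1.134) = -2.81 kJ/mol
ΔG < 0, so the forward reaction is spontaneous (proceeds forward).

ΔG = -2.81 kJ/mol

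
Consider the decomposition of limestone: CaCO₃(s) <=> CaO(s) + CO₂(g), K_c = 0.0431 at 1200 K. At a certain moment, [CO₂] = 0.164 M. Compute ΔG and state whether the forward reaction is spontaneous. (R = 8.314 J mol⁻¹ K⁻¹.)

(CaCO₃, CaO are pure solids — omitted from Q_c.)
Q_c = [CO₂] = 0.164
ΔG = RT ln(Q_c/K_c) = (8.314 J mol⁻¹ K⁻¹)(1200 K) × ln(0.164/0.0431)
   = (9.977 kJ/mol)(1.336) = 13.3 kJ/mol
ΔG > 0, so the forward reaction is non-spontaneous (proceeds in reverse).

ΔG = 13.3 kJ/mol; the forward reaction is non-spontaneous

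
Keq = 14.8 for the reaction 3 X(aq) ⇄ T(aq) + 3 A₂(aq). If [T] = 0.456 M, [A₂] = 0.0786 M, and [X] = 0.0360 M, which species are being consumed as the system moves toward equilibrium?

X (reactants)

Q = [T]·[A₂]³ / [X]³ = (0.456)·(0.0786)³ / (0.0360)³ = 4.75
Q = 4.75 < Keq = 14.8: net forward reaction.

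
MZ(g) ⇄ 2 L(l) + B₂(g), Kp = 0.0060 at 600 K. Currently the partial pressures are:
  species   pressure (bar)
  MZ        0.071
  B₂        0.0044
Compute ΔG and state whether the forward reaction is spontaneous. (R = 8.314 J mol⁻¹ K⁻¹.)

(L is a pure liquid — omitted from Qp.)
Qp = P(B₂) / P(MZ) = (0.0044) / (0.071) = 0.0620
ΔG = RT ln(Qp/Kp) = (8.314 J mol⁻¹ K⁻¹)(600 K) × ln(0.0620/0.0060)
   = (4.988 kJ/mol)(2.335) = 11.6 kJ/mol
ΔG > 0, so the forward reaction is non-spontaneous (proceeds in reverse).

ΔG = 11.6 kJ/mol; the forward reaction is non-spontaneous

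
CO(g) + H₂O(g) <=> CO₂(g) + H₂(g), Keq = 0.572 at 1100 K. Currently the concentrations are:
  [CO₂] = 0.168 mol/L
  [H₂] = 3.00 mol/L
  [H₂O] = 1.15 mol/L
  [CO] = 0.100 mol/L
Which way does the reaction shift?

Q = [CO₂]·[H₂] / ([CO]·[H₂O]) = (0.168)·(3.00) / ((0.100)·(1.15)) = 4.38
Q = 4.38 > Keq = 0.572, so the reverse reaction proceeds.

toward reactants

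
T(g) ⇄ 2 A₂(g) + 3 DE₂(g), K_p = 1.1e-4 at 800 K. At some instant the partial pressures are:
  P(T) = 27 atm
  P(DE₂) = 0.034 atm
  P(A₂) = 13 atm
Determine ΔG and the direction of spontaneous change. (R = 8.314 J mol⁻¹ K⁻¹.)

Q_p = P(A₂)²·P(DE₂)³ / P(T) = (13)²·(0.034)³ / (27) = 2.46e-4
ΔG = RT ln(Q_p/K_p) = (8.314 J mol⁻¹ K⁻¹)(800 K) × ln(2.46e-4/1.1e-4)
   = (6.651 kJ/mol)(0.8049) = 5.35 kJ/mol
ΔG > 0, so the forward reaction is non-spontaneous (proceeds in reverse).

ΔG = 5.35 kJ/mol; the forward reaction is non-spontaneous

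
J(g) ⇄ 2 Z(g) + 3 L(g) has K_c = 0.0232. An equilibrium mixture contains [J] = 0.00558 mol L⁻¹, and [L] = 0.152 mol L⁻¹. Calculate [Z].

At equilibrium, K_c = [Z]²·[L]³ / [J] = 0.0232.
([Z])²·(0.152)³ / (0.00558) = 0.0232
[Z]² = 0.0369 ⇒ [Z] = 0.192 mol L⁻¹

[Z] = 0.192 mol L⁻¹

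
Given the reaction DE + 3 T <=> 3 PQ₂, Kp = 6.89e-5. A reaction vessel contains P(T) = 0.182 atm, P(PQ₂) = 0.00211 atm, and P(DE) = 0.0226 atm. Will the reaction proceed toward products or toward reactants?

no net change (already at equilibrium)

Qp = P(PQ₂)³ / (P(DE)·P(T)³) = (0.00211)³ / ((0.0226)·(0.182)³) = 6.89e-5
Qp = 6.89e-5 = Kp, so the system is already at equilibrium.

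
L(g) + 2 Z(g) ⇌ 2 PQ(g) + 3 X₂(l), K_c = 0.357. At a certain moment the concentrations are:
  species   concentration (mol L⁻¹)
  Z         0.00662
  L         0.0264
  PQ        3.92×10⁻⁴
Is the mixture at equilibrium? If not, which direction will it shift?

(X₂ is a pure liquid — omitted from Q_c.)
Q_c = [PQ]² / ([L]·[Z]²) = (3.92×10⁻⁴)² / ((0.0264)·(0.00662)²) = 0.133
Q_c = 0.133 < K_c = 0.357: net forward reaction.

no; Q < K, reaction proceeds forward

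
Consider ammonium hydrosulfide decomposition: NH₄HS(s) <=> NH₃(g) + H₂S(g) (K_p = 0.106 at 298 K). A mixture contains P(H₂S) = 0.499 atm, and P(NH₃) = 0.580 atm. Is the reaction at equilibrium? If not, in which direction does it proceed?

(NH₄HS is a pure solid — omitted from Q_p.)
Q_p = P(NH₃)·P(H₂S) = (0.580)·(0.499) = 0.289
Q_p = 0.289 > K_p = 0.106, so the reverse reaction proceeds.

in the reverse direction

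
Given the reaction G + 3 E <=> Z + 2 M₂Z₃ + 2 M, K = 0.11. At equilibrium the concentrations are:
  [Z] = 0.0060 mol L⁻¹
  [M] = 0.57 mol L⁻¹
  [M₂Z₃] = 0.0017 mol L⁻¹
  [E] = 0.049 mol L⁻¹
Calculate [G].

At equilibrium, K = [Z]·[M₂Z₃]²·[M]² / ([G]·[E]³) = 0.11.
(0.0060)·(0.0017)²·(0.57)² / (([G])·(0.049)³) = 0.11
[G] = 4.35×10⁻⁴ = 4.4×10⁻⁴ mol L⁻¹

[G] = 4.4×10⁻⁴ mol L⁻¹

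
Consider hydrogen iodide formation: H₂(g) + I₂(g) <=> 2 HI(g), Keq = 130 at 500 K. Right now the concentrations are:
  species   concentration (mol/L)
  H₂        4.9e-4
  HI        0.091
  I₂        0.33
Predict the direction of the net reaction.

toward products

Q = [HI]² / ([H₂]·[I₂]) = (0.091)² / ((4.9e-4)·(0.33)) = 51
Q = 51 < Keq = 130, so the forward reaction proceeds.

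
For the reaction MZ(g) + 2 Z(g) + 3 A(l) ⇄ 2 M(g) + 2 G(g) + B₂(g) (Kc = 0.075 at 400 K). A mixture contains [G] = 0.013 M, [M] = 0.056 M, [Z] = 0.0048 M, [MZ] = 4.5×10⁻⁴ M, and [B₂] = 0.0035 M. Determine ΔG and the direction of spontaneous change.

ΔG = 2.89 kJ/mol; the forward reaction is non-spontaneous

(A is a pure liquid — omitted from Qc.)
Qc = [M]²·[G]²·[B₂] / ([MZ]·[Z]²) = (0.056)²·(0.013)²·(0.0035) / ((4.5×10⁻⁴)·(0.0048)²) = 0.179
ΔG = RT ln(Qc/Kc) = (8.314 J mol⁻¹ K⁻¹)(400 K) × ln(0.179/0.075)
   = (3.326 kJ/mol)(0.8699) = 2.89 kJ/mol
ΔG > 0, so the forward reaction is non-spontaneous (proceeds in reverse).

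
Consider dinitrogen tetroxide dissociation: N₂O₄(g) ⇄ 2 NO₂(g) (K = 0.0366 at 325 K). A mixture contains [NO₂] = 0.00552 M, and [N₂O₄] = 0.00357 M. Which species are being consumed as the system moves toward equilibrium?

N₂O₄ (reactants)

Q = [NO₂]² / [N₂O₄] = (0.00552)² / (0.00357) = 0.00854
Q = 0.00854 < K = 0.0366: net forward reaction.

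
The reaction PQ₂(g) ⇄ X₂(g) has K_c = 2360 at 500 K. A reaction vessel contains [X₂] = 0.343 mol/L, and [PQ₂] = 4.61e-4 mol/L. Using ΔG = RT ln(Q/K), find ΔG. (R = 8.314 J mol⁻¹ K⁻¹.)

ΔG = -4.80 kJ/mol

Q_c = [X₂] / [PQ₂] = (0.343) / (4.61e-4) = 744
ΔG = RT ln(Q_c/K_c) = (8.314 J mol⁻¹ K⁻¹)(500 K) × ln(744/2360)
   = (4.157 kJ/mol)(-1.154) = -4.80 kJ/mol
ΔG < 0, so the forward reaction is spontaneous (proceeds forward).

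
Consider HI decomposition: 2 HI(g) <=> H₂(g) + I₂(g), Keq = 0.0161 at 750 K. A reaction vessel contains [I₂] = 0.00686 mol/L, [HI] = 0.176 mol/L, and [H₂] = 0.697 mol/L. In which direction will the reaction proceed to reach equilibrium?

to the left

Q = [H₂]·[I₂] / [HI]² = (0.697)·(0.00686) / (0.176)² = 0.154
Q = 0.154 > Keq = 0.0161, so the reverse reaction proceeds.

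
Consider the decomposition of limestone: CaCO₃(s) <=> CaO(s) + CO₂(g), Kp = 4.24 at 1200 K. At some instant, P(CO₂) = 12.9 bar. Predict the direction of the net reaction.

toward reactants

(CaCO₃, CaO are pure solids — omitted from Qp.)
Qp = P(CO₂) = 12.9
Qp = 12.9 > Kp = 4.24, so the reverse reaction proceeds.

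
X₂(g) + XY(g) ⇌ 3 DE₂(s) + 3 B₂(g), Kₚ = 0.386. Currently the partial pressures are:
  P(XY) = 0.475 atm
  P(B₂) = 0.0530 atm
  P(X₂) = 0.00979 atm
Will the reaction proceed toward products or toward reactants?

in the forward direction

(DE₂ is a pure solid — omitted from Qₚ.)
Qₚ = P(B₂)³ / (P(X₂)·P(XY)) = (0.0530)³ / ((0.00979)·(0.475)) = 0.0320
Qₚ = 0.0320 < Kₚ = 0.386, so the forward reaction proceeds.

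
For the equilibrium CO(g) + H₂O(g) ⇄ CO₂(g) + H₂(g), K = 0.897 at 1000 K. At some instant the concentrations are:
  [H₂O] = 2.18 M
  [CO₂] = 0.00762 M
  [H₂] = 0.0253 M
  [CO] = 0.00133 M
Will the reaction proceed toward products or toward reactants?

in the forward direction

Q = [CO₂]·[H₂] / ([CO]·[H₂O]) = (0.00762)·(0.0253) / ((0.00133)·(2.18)) = 0.0665
Q = 0.0665 < K = 0.897, so the forward reaction proceeds.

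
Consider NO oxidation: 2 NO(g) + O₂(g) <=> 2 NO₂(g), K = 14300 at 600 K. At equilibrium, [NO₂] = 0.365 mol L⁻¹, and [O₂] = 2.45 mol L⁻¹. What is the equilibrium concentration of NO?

At equilibrium, K = [NO₂]² / ([NO]²·[O₂]) = 14300.
(0.365)² / (([NO])²·(2.45)) = 14300
[NO]² = 3.80e-6 ⇒ [NO] = 0.00195 mol L⁻¹

[NO] = 0.00195 mol L⁻¹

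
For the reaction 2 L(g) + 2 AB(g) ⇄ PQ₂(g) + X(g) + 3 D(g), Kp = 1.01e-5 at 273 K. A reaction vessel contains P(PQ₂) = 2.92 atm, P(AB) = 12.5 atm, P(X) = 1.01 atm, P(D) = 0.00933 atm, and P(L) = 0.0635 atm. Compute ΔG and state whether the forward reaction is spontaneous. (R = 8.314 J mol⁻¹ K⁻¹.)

ΔG = -2.22 kJ/mol; the forward reaction is spontaneous

Qp = P(PQ₂)·P(X)·P(D)³ / (P(L)²·P(AB)²) = (2.92)·(1.01)·(0.00933)³ / ((0.0635)²·(12.5)²) = 3.80e-6
ΔG = RT ln(Qp/Kp) = (8.314 J mol⁻¹ K⁻¹)(273 K) × ln(3.80e-6/1.01e-5)
   = (2.270 kJ/mol)(-0.9775) = -2.22 kJ/mol
ΔG < 0, so the forward reaction is spontaneous (proceeds forward).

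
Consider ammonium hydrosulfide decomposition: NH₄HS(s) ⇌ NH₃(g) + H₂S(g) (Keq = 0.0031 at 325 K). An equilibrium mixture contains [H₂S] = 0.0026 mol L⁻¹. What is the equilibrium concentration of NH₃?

[NH₃] = 1.2 mol L⁻¹

(NH₄HS is a pure solid — omitted from Keq.)
At equilibrium, Keq = [NH₃]·[H₂S] = 0.0031.
([NH₃])·(0.0026) = 0.0031
[NH₃] = 1.19 = 1.2 mol L⁻¹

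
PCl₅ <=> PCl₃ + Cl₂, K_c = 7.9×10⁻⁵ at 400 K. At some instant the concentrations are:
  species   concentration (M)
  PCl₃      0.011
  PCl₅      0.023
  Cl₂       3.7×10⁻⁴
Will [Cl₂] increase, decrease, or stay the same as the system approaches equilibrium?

decrease

Q_c = [PCl₃]·[Cl₂] / [PCl₅] = (0.011)·(3.7×10⁻⁴) / (0.023) = 1.8×10⁻⁴
Q_c = 1.8×10⁻⁴ > K_c = 7.9×10⁻⁵: net reverse reaction.
Cl₂ is a product, so it decreases.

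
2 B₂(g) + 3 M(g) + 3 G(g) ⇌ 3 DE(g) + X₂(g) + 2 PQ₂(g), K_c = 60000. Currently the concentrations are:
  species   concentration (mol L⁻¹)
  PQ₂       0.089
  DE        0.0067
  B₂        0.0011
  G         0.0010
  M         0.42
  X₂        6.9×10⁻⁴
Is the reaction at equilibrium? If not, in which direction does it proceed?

Q_c = [DE]³·[X₂]·[PQ₂]² / ([B₂]²·[M]³·[G]³) = (0.0067)³·(6.9×10⁻⁴)·(0.089)² / ((0.0011)²·(0.42)³·(0.0010)³) = 18000
Q_c = 18000 < K_c = 60000, so the forward reaction proceeds.

to the right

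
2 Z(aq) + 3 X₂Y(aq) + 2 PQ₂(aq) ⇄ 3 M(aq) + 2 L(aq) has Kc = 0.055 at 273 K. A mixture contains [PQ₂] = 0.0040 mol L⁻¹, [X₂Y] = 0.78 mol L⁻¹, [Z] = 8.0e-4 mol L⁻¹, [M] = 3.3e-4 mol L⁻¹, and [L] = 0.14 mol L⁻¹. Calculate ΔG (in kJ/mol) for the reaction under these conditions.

ΔG = 2.20 kJ/mol

Qc = [M]³·[L]² / ([Z]²·[X₂Y]³·[PQ₂]²) = (3.3e-4)³·(0.14)² / ((8.0e-4)²·(0.78)³·(0.0040)²) = 0.145
ΔG = RT ln(Qc/Kc) = (8.314 J mol⁻¹ K⁻¹)(273 K) × ln(0.145/0.055)
   = (2.270 kJ/mol)(0.9694) = 2.20 kJ/mol
ΔG > 0, so the forward reaction is non-spontaneous (proceeds in reverse).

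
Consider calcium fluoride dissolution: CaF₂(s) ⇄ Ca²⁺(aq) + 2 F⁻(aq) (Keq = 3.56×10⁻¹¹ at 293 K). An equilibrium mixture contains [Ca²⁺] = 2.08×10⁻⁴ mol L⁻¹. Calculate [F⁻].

[F⁻] = 4.14×10⁻⁴ mol L⁻¹

(CaF₂ is a pure solid — omitted from Keq.)
At equilibrium, Keq = [Ca²⁺]·[F⁻]² = 3.56×10⁻¹¹.
(2.08×10⁻⁴)·([F⁻])² = 3.56×10⁻¹¹
[F⁻]² = 1.71×10⁻⁷ ⇒ [F⁻] = 4.14×10⁻⁴ mol L⁻¹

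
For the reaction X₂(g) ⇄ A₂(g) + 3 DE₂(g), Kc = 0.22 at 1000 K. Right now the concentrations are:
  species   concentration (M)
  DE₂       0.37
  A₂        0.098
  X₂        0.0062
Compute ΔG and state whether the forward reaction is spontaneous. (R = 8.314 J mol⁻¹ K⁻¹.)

Qc = [A₂]·[DE₂]³ / [X₂] = (0.098)·(0.37)³ / (0.0062) = 0.801
ΔG = RT ln(Qc/Kc) = (8.314 J mol⁻¹ K⁻¹)(1000 K) × ln(0.801/0.22)
   = (8.314 kJ/mol)(1.292) = 10.7 kJ/mol
ΔG > 0, so the forward reaction is non-spontaneous (proceeds in reverse).

ΔG = 10.7 kJ/mol; the forward reaction is non-spontaneous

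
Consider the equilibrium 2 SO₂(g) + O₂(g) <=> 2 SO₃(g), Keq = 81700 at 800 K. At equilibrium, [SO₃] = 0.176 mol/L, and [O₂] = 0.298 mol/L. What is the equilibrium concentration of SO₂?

At equilibrium, Keq = [SO₃]² / ([SO₂]²·[O₂]) = 81700.
(0.176)² / (([SO₂])²·(0.298)) = 81700
[SO₂]² = 1.27e-6 ⇒ [SO₂] = 0.00113 mol/L

[SO₂] = 0.00113 mol/L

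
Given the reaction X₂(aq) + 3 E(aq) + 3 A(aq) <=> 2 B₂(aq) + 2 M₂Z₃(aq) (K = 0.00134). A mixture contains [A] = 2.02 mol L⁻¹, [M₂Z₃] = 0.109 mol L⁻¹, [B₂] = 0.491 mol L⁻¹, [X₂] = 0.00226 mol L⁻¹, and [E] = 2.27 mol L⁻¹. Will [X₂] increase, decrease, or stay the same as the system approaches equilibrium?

Q = [B₂]²·[M₂Z₃]² / ([X₂]·[E]³·[A]³) = (0.491)²·(0.109)² / ((0.00226)·(2.27)³·(2.02)³) = 0.0131
Q = 0.0131 > K = 0.00134: net reverse reaction.
X₂ is a reactant, so it increases.

increase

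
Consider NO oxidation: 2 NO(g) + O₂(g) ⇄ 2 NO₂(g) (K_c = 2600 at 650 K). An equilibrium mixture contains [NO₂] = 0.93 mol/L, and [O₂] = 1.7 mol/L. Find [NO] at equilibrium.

[NO] = 0.014 mol/L

At equilibrium, K_c = [NO₂]² / ([NO]²·[O₂]) = 2600.
(0.93)² / (([NO])²·(1.7)) = 2600
[NO]² = 1.96×10⁻⁴ ⇒ [NO] = 0.014 mol/L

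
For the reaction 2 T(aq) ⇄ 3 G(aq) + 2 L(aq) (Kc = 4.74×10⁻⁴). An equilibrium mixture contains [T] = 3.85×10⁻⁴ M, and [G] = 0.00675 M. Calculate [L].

[L] = 0.0151 M

At equilibrium, Kc = [G]³·[L]² / [T]² = 4.74×10⁻⁴.
(0.00675)³·([L])² / (3.85×10⁻⁴)² = 4.74×10⁻⁴
[L]² = 2.28×10⁻⁴ ⇒ [L] = 0.0151 M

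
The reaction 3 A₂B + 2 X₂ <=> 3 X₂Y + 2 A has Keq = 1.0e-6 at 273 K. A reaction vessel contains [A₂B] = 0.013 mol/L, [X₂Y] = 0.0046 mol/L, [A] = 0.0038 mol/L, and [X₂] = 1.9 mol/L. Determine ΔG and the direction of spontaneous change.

ΔG = -3.93 kJ/mol; the forward reaction is spontaneous

Q = [X₂Y]³·[A]² / ([A₂B]³·[X₂]²) = (0.0046)³·(0.0038)² / ((0.013)³·(1.9)²) = 1.77e-7
ΔG = RT ln(Q/Keq) = (8.314 J mol⁻¹ K⁻¹)(273 K) × ln(1.77e-7/1.0e-6)
   = (2.270 kJ/mol)(-1.732) = -3.93 kJ/mol
ΔG < 0, so the forward reaction is spontaneous (proceeds forward).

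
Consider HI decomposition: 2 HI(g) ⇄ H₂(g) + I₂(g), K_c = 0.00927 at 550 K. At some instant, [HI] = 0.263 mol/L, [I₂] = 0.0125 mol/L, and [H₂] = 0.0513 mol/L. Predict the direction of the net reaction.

Q_c = [H₂]·[I₂] / [HI]² = (0.0513)·(0.0125) / (0.263)² = 0.00927
Q_c = 0.00927 = K_c, so the system is already at equilibrium.

neither direction; the system is at equilibrium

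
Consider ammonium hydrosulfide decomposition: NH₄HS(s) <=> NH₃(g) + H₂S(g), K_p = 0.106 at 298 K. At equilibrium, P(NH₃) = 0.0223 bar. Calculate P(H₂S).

P(H₂S) = 4.75 bar

(NH₄HS is a pure solid — omitted from K_p.)
At equilibrium, K_p = P(NH₃)·P(H₂S) = 0.106.
(0.0223)·(P(H₂S)) = 0.106
P(H₂S) = 4.75 bar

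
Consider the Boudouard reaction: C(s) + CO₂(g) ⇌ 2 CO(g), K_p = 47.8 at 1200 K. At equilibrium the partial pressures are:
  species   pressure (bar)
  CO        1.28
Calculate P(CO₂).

P(CO₂) = 0.0343 bar

(C is a pure solid — omitted from K_p.)
At equilibrium, K_p = P(CO)² / P(CO₂) = 47.8.
(1.28)² / (P(CO₂)) = 47.8
P(CO₂) = 0.0343 bar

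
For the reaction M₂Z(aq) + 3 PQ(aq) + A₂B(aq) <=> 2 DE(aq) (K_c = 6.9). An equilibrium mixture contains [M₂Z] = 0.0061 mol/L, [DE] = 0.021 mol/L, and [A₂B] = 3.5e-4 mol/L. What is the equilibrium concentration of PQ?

At equilibrium, K_c = [DE]² / ([M₂Z]·[PQ]³·[A₂B]) = 6.9.
(0.021)² / ((0.0061)·([PQ])³·(3.5e-4)) = 6.9
[PQ]³ = 29.9 ⇒ [PQ] = 3.1 mol/L

[PQ] = 3.1 mol/L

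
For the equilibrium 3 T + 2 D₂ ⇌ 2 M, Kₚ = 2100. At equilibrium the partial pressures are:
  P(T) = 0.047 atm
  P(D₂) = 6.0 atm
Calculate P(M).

At equilibrium, Kₚ = P(M)² / (P(T)³·P(D₂)²) = 2100.
(P(M))² / ((0.047)³·(6.0)²) = 2100
P(M)² = 7.85 ⇒ P(M) = 2.8 atm

P(M) = 2.8 atm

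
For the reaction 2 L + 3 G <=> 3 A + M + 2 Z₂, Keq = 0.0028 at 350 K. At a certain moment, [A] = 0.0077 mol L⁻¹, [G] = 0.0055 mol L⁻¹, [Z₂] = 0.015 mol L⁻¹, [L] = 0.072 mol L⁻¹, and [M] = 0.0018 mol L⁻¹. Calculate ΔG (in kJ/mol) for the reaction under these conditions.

Q = [A]³·[M]·[Z₂]² / ([L]²·[G]³) = (0.0077)³·(0.0018)·(0.015)² / ((0.072)²·(0.0055)³) = 2.14e-4
ΔG = RT ln(Q/Keq) = (8.314 J mol⁻¹ K⁻¹)(350 K) × ln(2.14e-4/0.0028)
   = (2.910 kJ/mol)(-2.571) = -7.48 kJ/mol
ΔG < 0, so the forward reaction is spontaneous (proceeds forward).

ΔG = -7.48 kJ/mol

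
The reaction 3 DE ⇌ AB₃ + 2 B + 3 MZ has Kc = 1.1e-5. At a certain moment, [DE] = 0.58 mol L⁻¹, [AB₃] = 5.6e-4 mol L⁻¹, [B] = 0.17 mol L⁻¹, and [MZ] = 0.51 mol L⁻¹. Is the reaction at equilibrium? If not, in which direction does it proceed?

at equilibrium

Qc = [AB₃]·[B]²·[MZ]³ / [DE]³ = (5.6e-4)·(0.17)²·(0.51)³ / (0.58)³ = 1.1e-5
Qc = 1.1e-5 = Kc, so the system is already at equilibrium.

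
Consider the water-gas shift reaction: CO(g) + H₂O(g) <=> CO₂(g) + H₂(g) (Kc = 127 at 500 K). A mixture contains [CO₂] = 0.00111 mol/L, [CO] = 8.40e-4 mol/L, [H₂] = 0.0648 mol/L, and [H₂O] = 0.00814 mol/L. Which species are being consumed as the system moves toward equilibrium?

Qc = [CO₂]·[H₂] / ([CO]·[H₂O]) = (0.00111)·(0.0648) / ((8.40e-4)·(0.00814)) = 10.5
Qc = 10.5 < Kc = 127: net forward reaction.

CO, H₂O (reactants)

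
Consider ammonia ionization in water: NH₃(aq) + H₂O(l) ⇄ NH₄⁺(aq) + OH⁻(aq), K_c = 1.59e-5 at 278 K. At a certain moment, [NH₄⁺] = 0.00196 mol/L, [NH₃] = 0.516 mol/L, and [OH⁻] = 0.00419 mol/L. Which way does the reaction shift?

(H₂O is a pure liquid — omitted from Q_c.)
Q_c = [NH₄⁺]·[OH⁻] / [NH₃] = (0.00196)·(0.00419) / (0.516) = 1.59e-5
Q_c = 1.59e-5 = K_c, so the system is already at equilibrium.

neither direction; the system is at equilibrium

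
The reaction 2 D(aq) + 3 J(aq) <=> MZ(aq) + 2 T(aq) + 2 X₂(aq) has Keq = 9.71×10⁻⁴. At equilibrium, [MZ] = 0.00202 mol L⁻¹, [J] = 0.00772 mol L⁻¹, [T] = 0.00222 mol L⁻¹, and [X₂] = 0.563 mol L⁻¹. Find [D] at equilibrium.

[D] = 2.66 mol L⁻¹

At equilibrium, Keq = [MZ]·[T]²·[X₂]² / ([D]²·[J]³) = 9.71×10⁻⁴.
(0.00202)·(0.00222)²·(0.563)² / (([D])²·(0.00772)³) = 9.71×10⁻⁴
[D]² = 7.06 ⇒ [D] = 2.66 mol L⁻¹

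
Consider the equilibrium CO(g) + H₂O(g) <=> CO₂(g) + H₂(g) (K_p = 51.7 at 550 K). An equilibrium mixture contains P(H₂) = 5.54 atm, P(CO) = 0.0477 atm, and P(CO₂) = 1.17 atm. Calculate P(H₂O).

At equilibrium, K_p = P(CO₂)·P(H₂) / (P(CO)·P(H₂O)) = 51.7.
(1.17)·(5.54) / ((0.0477)·(P(H₂O))) = 51.7
P(H₂O) = 2.63 atm

P(H₂O) = 2.63 atm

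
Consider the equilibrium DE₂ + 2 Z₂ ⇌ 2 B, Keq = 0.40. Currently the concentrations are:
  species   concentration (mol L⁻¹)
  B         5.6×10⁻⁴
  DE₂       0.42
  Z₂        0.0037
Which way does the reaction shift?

toward products

Q = [B]² / ([DE₂]·[Z₂]²) = (5.6×10⁻⁴)² / ((0.42)·(0.0037)²) = 0.055
Q = 0.055 < Keq = 0.40, so the forward reaction proceeds.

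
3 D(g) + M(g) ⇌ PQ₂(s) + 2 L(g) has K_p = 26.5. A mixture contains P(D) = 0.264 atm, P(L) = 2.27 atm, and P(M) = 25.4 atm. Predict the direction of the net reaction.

to the right

(PQ₂ is a pure solid — omitted from Q_p.)
Q_p = P(L)² / (P(D)³·P(M)) = (2.27)² / ((0.264)³·(25.4)) = 11.0
Q_p = 11.0 < K_p = 26.5, so the forward reaction proceeds.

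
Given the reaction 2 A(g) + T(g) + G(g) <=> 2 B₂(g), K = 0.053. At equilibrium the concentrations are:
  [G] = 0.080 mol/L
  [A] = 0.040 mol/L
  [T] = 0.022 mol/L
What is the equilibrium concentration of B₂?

At equilibrium, K = [B₂]² / ([A]²·[T]·[G]) = 0.053.
([B₂])² / ((0.040)²·(0.022)·(0.080)) = 0.053
[B₂]² = 1.49e-7 ⇒ [B₂] = 3.9e-4 mol/L

[B₂] = 3.9e-4 mol/L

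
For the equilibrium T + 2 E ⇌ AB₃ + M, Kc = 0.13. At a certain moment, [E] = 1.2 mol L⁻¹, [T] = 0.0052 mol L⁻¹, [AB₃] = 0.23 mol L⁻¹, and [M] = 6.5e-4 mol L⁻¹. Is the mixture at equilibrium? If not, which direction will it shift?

Qc = [AB₃]·[M] / ([T]·[E]²) = (0.23)·(6.5e-4) / ((0.0052)·(1.2)²) = 0.020
Qc = 0.020 < Kc = 0.13: net forward reaction.

no; Q < K, reaction proceeds forward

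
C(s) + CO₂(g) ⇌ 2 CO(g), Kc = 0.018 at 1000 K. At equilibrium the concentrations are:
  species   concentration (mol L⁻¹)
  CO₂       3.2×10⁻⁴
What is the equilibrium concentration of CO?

[CO] = 0.0024 mol L⁻¹

(C is a pure solid — omitted from Kc.)
At equilibrium, Kc = [CO]² / [CO₂] = 0.018.
([CO])² / (3.2×10⁻⁴) = 0.018
[CO]² = 5.76×10⁻⁶ ⇒ [CO] = 0.0024 mol L⁻¹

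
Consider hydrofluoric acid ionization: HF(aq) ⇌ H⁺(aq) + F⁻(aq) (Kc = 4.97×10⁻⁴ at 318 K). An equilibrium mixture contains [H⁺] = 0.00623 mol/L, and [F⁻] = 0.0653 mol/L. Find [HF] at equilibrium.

[HF] = 0.819 mol/L

At equilibrium, Kc = [H⁺]·[F⁻] / [HF] = 4.97×10⁻⁴.
(0.00623)·(0.0653) / ([HF]) = 4.97×10⁻⁴
[HF] = 0.819 mol/L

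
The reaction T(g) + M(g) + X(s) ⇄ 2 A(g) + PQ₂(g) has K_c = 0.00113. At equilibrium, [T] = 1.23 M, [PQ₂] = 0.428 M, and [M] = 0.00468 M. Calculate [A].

(X is a pure solid — omitted from K_c.)
At equilibrium, K_c = [A]²·[PQ₂] / ([T]·[M]) = 0.00113.
([A])²·(0.428) / ((1.23)·(0.00468)) = 0.00113
[A]² = 1.52×10⁻⁵ ⇒ [A] = 0.00390 M

[A] = 0.00390 M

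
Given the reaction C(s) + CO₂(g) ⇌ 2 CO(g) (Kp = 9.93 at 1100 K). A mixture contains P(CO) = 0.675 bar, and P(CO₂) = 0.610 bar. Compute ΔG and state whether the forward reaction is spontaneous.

(C is a pure solid — omitted from Qp.)
Qp = P(CO)² / P(CO₂) = (0.675)² / (0.610) = 0.747
ΔG = RT ln(Qp/Kp) = (8.314 J mol⁻¹ K⁻¹)(1100 K) × ln(0.747/9.93)
   = (9.145 kJ/mol)(-2.587) = -23.7 kJ/mol
ΔG < 0, so the forward reaction is spontaneous (proceeds forward).

ΔG = -23.7 kJ/mol; the forward reaction is spontaneous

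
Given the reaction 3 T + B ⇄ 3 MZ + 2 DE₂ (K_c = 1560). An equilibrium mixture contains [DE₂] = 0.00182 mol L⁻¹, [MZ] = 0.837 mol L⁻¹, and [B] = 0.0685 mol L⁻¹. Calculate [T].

[T] = 0.00263 mol L⁻¹

At equilibrium, K_c = [MZ]³·[DE₂]² / ([T]³·[B]) = 1560.
(0.837)³·(0.00182)² / (([T])³·(0.0685)) = 1560
[T]³ = 1.82e-8 ⇒ [T] = 0.00263 mol L⁻¹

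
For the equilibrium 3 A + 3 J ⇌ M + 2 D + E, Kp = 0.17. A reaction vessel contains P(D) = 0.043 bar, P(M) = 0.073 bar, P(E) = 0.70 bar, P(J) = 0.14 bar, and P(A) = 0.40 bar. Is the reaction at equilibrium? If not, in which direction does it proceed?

to the left

Qp = P(M)·P(D)²·P(E) / (P(A)³·P(J)³) = (0.073)·(0.043)²·(0.70) / ((0.40)³·(0.14)³) = 0.54
Qp = 0.54 > Kp = 0.17, so the reverse reaction proceeds.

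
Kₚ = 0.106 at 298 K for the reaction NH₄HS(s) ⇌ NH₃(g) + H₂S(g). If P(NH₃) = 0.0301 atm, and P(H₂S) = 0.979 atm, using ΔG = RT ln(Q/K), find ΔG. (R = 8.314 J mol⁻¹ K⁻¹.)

ΔG = -3.17 kJ/mol

(NH₄HS is a pure solid — omitted from Qₚ.)
Qₚ = P(NH₃)·P(H₂S) = (0.0301)·(0.979) = 0.0295
ΔG = RT ln(Qₚ/Kₚ) = (8.314 J mol⁻¹ K⁻¹)(298 K) × ln(0.0295/0.106)
   = (2.478 kJ/mol)(-1.279) = -3.17 kJ/mol
ΔG < 0, so the forward reaction is spontaneous (proceeds forward).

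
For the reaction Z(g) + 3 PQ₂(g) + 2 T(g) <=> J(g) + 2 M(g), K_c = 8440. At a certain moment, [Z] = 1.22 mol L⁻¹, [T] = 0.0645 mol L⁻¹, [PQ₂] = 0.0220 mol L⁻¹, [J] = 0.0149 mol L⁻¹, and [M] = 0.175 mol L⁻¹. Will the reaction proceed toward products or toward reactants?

at equilibrium

Q_c = [J]·[M]² / ([Z]·[PQ₂]³·[T]²) = (0.0149)·(0.175)² / ((1.22)·(0.0220)³·(0.0645)²) = 8440
Q_c = 8440 = K_c, so the system is already at equilibrium.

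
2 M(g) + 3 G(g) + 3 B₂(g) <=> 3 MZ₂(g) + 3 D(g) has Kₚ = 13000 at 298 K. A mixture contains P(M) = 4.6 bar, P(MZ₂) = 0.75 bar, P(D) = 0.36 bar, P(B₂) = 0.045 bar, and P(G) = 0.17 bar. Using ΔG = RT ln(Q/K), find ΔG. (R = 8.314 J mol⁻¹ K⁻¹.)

ΔG = -4.54 kJ/mol

Qₚ = P(MZ₂)³·P(D)³ / (P(M)²·P(G)³·P(B₂)³) = (0.75)³·(0.36)³ / ((4.6)²·(0.17)³·(0.045)³) = 2080
ΔG = RT ln(Qₚ/Kₚ) = (8.314 J mol⁻¹ K⁻¹)(298 K) × ln(2080/13000)
   = (2.478 kJ/mol)(-1.833) = -4.54 kJ/mol
ΔG < 0, so the forward reaction is spontaneous (proceeds forward).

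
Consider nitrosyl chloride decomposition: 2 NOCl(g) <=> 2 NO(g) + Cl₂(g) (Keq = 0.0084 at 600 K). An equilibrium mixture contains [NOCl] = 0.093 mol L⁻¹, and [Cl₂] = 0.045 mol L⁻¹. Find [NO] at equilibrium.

At equilibrium, Keq = [NO]²·[Cl₂] / [NOCl]² = 0.0084.
([NO])²·(0.045) / (0.093)² = 0.0084
[NO]² = 0.00161 ⇒ [NO] = 0.040 mol L⁻¹

[NO] = 0.040 mol L⁻¹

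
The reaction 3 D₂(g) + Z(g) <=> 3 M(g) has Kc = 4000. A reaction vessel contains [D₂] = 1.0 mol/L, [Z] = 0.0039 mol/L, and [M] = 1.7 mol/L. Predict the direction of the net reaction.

toward products

Qc = [M]³ / ([D₂]³·[Z]) = (1.7)³ / ((1.0)³·(0.0039)) = 1300
Qc = 1300 < Kc = 4000, so the forward reaction proceeds.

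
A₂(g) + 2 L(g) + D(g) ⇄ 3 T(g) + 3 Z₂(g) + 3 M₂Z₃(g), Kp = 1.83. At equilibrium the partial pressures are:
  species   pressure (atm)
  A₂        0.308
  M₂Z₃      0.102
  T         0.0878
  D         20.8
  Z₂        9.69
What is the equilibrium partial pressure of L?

At equilibrium, Kp = P(T)³·P(Z₂)³·P(M₂Z₃)³ / (P(A₂)·P(L)²·P(D)) = 1.83.
(0.0878)³·(9.69)³·(0.102)³ / ((0.308)·(P(L))²·(20.8)) = 1.83
P(L)² = 5.57×10⁻⁵ ⇒ P(L) = 0.00747 atm

P(L) = 0.00747 atm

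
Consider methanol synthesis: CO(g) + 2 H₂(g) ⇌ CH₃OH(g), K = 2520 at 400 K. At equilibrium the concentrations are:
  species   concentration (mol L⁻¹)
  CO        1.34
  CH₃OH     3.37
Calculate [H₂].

At equilibrium, K = [CH₃OH] / ([CO]·[H₂]²) = 2520.
(3.37) / ((1.34)·([H₂])²) = 2520
[H₂]² = 9.98e-4 ⇒ [H₂] = 0.0316 mol L⁻¹

[H₂] = 0.0316 mol L⁻¹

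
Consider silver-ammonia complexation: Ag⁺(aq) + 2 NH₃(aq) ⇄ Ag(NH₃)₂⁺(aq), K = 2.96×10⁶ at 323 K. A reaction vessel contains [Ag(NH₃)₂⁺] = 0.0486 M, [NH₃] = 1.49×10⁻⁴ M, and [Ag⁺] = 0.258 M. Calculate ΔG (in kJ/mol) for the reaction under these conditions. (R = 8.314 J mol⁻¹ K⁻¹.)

ΔG = 2.83 kJ/mol

Q = [Ag(NH₃)₂⁺] / ([Ag⁺]·[NH₃]²) = (0.0486) / ((0.258)·(1.49×10⁻⁴)²) = 8.48×10⁶
ΔG = RT ln(Q/K) = (8.314 J mol⁻¹ K⁻¹)(323 K) × ln(8.48×10⁶/2.96×10⁶)
   = (2.685 kJ/mol)(1.053) = 2.83 kJ/mol
ΔG > 0, so the forward reaction is non-spontaneous (proceeds in reverse).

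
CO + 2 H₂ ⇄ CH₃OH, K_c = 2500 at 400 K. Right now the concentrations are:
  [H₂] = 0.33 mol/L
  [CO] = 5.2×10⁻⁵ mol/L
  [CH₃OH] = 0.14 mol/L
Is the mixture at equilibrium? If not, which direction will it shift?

no; Q > K, reaction proceeds in reverse

Q_c = [CH₃OH] / ([CO]·[H₂]²) = (0.14) / ((5.2×10⁻⁵)·(0.33)²) = 25000
Q_c = 25000 > K_c = 2500: net reverse reaction.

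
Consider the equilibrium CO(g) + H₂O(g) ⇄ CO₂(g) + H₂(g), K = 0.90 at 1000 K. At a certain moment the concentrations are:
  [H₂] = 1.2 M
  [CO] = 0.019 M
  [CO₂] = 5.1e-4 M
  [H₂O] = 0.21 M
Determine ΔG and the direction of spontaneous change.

ΔG = -14.7 kJ/mol; the forward reaction is spontaneous

Q = [CO₂]·[H₂] / ([CO]·[H₂O]) = (5.1e-4)·(1.2) / ((0.019)·(0.21)) = 0.153
ΔG = RT ln(Q/K) = (8.314 J mol⁻¹ K⁻¹)(1000 K) × ln(0.153/0.90)
   = (8.314 kJ/mol)(-1.772) = -14.7 kJ/mol
ΔG < 0, so the forward reaction is spontaneous (proceeds forward).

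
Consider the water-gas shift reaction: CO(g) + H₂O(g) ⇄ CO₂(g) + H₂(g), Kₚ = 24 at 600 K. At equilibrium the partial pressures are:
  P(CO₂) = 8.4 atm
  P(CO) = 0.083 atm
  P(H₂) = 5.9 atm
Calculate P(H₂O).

P(H₂O) = 25 atm

At equilibrium, Kₚ = P(CO₂)·P(H₂) / (P(CO)·P(H₂O)) = 24.
(8.4)·(5.9) / ((0.083)·(P(H₂O))) = 24
P(H₂O) = 24.9 = 25 atm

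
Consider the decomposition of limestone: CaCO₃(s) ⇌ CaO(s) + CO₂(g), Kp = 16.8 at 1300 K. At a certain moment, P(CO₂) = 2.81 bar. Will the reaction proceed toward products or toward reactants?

(CaCO₃, CaO are pure solids — omitted from Qp.)
Qp = P(CO₂) = 2.81
Qp = 2.81 < Kp = 16.8, so the forward reaction proceeds.

forward (toward products)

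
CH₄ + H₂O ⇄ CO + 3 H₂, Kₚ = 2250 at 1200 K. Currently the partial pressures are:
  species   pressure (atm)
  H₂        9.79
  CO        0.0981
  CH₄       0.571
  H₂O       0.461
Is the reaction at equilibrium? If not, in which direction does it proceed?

Qₚ = P(CO)·P(H₂)³ / (P(CH₄)·P(H₂O)) = (0.0981)·(9.79)³ / ((0.571)·(0.461)) = 350
Qₚ = 350 < Kₚ = 2250, so the forward reaction proceeds.

to the right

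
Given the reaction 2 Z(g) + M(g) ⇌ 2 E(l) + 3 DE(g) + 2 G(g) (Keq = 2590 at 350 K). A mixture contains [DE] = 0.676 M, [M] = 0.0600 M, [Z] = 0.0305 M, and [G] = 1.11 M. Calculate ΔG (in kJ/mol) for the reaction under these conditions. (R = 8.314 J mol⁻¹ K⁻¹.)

ΔG = 2.82 kJ/mol

(E is a pure liquid — omitted from Q.)
Q = [DE]³·[G]² / ([Z]²·[M]) = (0.676)³·(1.11)² / ((0.0305)²·(0.0600)) = 6820
ΔG = RT ln(Q/Keq) = (8.314 J mol⁻¹ K⁻¹)(350 K) × ln(6820/2590)
   = (2.910 kJ/mol)(0.9682) = 2.82 kJ/mol
ΔG > 0, so the forward reaction is non-spontaneous (proceeds in reverse).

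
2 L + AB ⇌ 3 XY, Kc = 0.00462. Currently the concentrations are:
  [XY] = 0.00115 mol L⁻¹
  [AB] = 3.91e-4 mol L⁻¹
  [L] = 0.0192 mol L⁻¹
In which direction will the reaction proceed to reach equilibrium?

Qc = [XY]³ / ([L]²·[AB]) = (0.00115)³ / ((0.0192)²·(3.91e-4)) = 0.0106
Qc = 0.0106 > Kc = 0.00462, so the reverse reaction proceeds.

reverse (toward reactants)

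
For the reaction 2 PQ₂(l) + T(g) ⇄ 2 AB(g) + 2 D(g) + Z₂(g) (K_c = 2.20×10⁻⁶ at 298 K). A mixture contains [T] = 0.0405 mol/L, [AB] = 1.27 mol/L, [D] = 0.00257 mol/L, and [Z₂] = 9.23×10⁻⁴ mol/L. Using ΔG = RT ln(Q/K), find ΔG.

ΔG = -5.46 kJ/mol

(PQ₂ is a pure liquid — omitted from Q_c.)
Q_c = [AB]²·[D]²·[Z₂] / [T] = (1.27)²·(0.00257)²·(9.23×10⁻⁴) / (0.0405) = 2.43×10⁻⁷
ΔG = RT ln(Q_c/K_c) = (8.314 J mol⁻¹ K⁻¹)(298 K) × ln(2.43×10⁻⁷/2.20×10⁻⁶)
   = (2.478 kJ/mol)(-2.203) = -5.46 kJ/mol
ΔG < 0, so the forward reaction is spontaneous (proceeds forward).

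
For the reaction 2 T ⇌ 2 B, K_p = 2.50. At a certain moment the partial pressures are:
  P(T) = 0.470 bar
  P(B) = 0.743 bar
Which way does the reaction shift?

at equilibrium

Q_p = P(B)² / P(T)² = (0.743)² / (0.470)² = 2.50
Q_p = 2.50 = K_p, so the system is already at equilibrium.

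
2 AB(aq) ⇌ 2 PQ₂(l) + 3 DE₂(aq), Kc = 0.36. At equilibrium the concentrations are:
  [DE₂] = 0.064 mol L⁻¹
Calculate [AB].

[AB] = 0.027 mol L⁻¹

(PQ₂ is a pure liquid — omitted from Kc.)
At equilibrium, Kc = [DE₂]³ / [AB]² = 0.36.
(0.064)³ / ([AB])² = 0.36
[AB]² = 7.28×10⁻⁴ ⇒ [AB] = 0.027 mol L⁻¹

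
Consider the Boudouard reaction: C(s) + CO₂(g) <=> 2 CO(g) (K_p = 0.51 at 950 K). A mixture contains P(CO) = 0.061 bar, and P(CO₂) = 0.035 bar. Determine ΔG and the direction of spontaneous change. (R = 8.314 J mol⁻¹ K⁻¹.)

(C is a pure solid — omitted from Q_p.)
Q_p = P(CO)² / P(CO₂) = (0.061)² / (0.035) = 0.106
ΔG = RT ln(Q_p/K_p) = (8.314 J mol⁻¹ K⁻¹)(950 K) × ln(0.106/0.51)
   = (7.898 kJ/mol)(-1.571) = -12.4 kJ/mol
ΔG < 0, so the forward reaction is spontaneous (proceeds forward).

ΔG = -12.4 kJ/mol; the forward reaction is spontaneous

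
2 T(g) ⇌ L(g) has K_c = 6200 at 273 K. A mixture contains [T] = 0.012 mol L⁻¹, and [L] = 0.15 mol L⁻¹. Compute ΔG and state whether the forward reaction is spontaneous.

Q_c = [L] / [T]² = (0.15) / (0.012)² = 1040
ΔG = RT ln(Q_c/K_c) = (8.314 J mol⁻¹ K⁻¹)(273 K) × ln(1040/6200)
   = (2.270 kJ/mol)(-1.785) = -4.05 kJ/mol
ΔG < 0, so the forward reaction is spontaneous (proceeds forward).

ΔG = -4.05 kJ/mol; the forward reaction is spontaneous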